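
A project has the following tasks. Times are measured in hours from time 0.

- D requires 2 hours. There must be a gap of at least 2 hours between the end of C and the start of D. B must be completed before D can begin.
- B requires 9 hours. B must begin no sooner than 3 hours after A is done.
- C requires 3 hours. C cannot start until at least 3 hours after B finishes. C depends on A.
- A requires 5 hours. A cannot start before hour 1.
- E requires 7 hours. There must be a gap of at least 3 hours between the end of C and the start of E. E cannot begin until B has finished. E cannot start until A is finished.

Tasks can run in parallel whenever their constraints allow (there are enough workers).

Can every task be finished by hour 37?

After its own release at hour 1, A can start at hour 1 and finishes at hour 6.
After A (finishes hour 6, plus 3-hour gap → hour 9), B can start at hour 9 and finishes at hour 18.
C cannot start until B (finishes hour 18, plus 3-hour gap → hour 21); A (finishes hour 6). The controlling bound is hour 21, so C finishes at 21 + 3 = hour 24.
E needs all of C (finishes hour 24, plus 3-hour gap → hour 27); B (finishes hour 18); A (finishes hour 6). That puts its earliest start at hour 27; it finishes at 27 + 7 = hour 34.
D cannot start until C (finishes hour 24, plus 2-hour gap → hour 26); B (finishes hour 18). The controlling bound is hour 26, so D finishes at 26 + 2 = hour 28.
Every task is finished by hour 34, which is no later than the deadline of 37, so the schedule is feasible.

Yes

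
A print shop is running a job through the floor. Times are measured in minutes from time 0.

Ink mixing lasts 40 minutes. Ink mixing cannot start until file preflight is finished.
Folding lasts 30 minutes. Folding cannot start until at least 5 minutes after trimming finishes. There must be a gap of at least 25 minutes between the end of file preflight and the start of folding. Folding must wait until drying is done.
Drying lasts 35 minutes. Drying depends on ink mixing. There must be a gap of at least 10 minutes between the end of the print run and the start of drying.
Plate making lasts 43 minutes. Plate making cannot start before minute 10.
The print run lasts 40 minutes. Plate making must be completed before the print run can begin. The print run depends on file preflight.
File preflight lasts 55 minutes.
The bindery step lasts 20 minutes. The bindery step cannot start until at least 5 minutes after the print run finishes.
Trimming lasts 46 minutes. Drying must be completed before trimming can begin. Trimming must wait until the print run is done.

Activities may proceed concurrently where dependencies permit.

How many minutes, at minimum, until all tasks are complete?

221

Plate making waits on its own release at minute 10, so it starts at minute 10 and finishes at 10 + 43 = minute 53.
File preflight can start immediately at minute 0; it finishes at minute 55.
The print run needs all of plate making (finishes minute 53); file preflight (finishes minute 55). That puts its earliest start at minute 55; it finishes at 55 + 40 = minute 95.
The bindery step waits on the print run (finishes minute 95, plus 5-minute gap → minute 100), so it starts at minute 100 and finishes at 100 + 20 = minute 120.
After file preflight (finishes minute 55), ink mixing can start at minute 55 and finishes at minute 95.
For drying: ink mixing (finishes minute 95); the print run (finishes minute 95, plus 10-minute gap → minute 105). Taking the maximum gives a start of minute 105, and it finishes at 105 + 35 = minute 140.
For trimming: drying (finishes minute 140); the print run (finishes minute 95). Taking the maximum gives a start of minute 140, and it finishes at 140 + 46 = minute 186.
Folding needs all of trimming (finishes minute 186, plus 5-minute gap → minute 191); file preflight (finishes minute 55, plus 25-minute gap → minute 80); drying (finishes minute 140). That puts its earliest start at minute 191; it finishes at 191 + 30 = minute 221.
All tasks are finished once the last one completes. Finish times: File preflight at 55, Plate making at 53, Ink mixing at 95, The print run at 95, Drying at 140, Trimming at 186, Folding at 221, The bindery step at 120. The latest is minute 221.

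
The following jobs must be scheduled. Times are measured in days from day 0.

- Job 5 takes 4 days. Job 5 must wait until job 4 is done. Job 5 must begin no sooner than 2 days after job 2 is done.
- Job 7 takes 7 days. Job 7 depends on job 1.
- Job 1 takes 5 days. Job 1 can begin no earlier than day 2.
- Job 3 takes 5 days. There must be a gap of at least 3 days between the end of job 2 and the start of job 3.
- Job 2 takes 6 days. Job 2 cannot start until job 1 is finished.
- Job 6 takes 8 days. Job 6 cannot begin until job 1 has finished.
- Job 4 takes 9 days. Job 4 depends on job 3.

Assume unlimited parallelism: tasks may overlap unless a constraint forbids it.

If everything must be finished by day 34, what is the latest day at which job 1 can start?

2

Nothing follows job 5; the deadline of day 34 is its only limit. It must start by 34 − 4 = day 30.
Job 4 must finish before job 5 (must start by day 30). With a 9-day duration, job 4 must start by 30 − 9 = day 21.
Job 3 must finish before job 4 (must start by day 21). With a 5-day duration, job 3 must start by 21 − 5 = day 16.
Job 2 must finish in time for job 3 (must start by day 16, minus 3-day gap → day 13); job 5 (must start by day 30, minus 2-day gap → day 28). The tightest is day 13, so job 2 must start by 13 − 6 = day 7.
Job 6 must finish by day 34; it takes 8 days, so it must start by 34 − 8 = day 26.
Nothing follows job 7; the deadline of day 34 is its only limit. It must start by 34 − 7 = day 27.
For job 1: job 2 (must start by day 7); job 6 (must start by day 26); job 7 (must start by day 27). The most restrictive is day 7; with a 5-day duration, job 1 must start by day 2.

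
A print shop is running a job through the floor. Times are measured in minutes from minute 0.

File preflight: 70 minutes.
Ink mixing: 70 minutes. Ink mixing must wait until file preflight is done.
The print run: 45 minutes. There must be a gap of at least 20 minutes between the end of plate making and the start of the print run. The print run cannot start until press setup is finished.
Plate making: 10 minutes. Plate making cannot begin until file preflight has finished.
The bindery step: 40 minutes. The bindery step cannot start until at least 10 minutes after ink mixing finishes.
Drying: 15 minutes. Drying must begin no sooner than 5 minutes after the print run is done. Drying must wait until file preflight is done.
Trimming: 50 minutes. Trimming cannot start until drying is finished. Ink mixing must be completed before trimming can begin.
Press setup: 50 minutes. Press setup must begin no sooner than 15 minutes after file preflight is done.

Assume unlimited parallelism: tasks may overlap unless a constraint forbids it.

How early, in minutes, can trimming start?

Nothing blocks file preflight, so it runs from minute 0 to minute 70.
Press setup waits on file preflight (finishes minute 70, plus 15-minute gap → minute 85), so it starts at minute 85 and finishes at 85 + 50 = minute 135.
After file preflight (finishes minute 70), ink mixing can start at minute 70 and finishes at minute 140.
Plate making cannot begin until file preflight (finishes minute 70). It runs from minute 70 to 70 + 10 = minute 80.
For the print run: plate making (finishes minute 80, plus 20-minute gap → minute 100); press setup (finishes minute 135). Taking the maximum gives a start of minute 135, and it finishes at 135 + 45 = minute 180.
Drying cannot start until the print run (finishes minute 180, plus 5-minute gap → minute 185); file preflight (finishes minute 70). The controlling bound is minute 185, so drying finishes at 185 + 15 = minute 200.
Trimming waits on drying (finishes minute 200); ink mixing (finishes minute 140). The latest of these is minute 200, which is the earliest trimming can start.

200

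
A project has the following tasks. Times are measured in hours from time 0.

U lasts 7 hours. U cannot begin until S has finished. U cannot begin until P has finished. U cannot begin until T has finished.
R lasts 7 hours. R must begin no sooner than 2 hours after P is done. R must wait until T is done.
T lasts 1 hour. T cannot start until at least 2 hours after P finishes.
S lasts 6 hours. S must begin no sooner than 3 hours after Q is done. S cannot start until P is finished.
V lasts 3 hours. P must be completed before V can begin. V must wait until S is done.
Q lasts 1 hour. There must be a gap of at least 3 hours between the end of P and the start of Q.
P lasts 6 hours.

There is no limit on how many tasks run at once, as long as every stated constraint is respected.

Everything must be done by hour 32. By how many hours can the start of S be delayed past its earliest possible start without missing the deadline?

6

P has no prerequisites, so it starts at hour 0 and finishes at hour 6.
After P (finishes hour 6, plus 3-hour gap → hour 9), Q can start at hour 9 and finishes at hour 10.
For S: Q (finishes hour 10, plus 3-hour gap → hour 13); P (finishes hour 6). Taking the maximum gives a start of hour 13, and it finishes at 13 + 6 = hour 19.

Working backward from the deadline:
U must finish by hour 32; it takes 7 hours, so it must start by 32 − 7 = hour 25.
V has no dependents, so it just needs to finish by hour 32. Starting by 32 − 3 = hour 29 achieves that.
S must finish in time for U (must start by hour 25); V (must start by hour 29). The tightest is hour 25, so S must start by 25 − 6 = hour 19.
So S can start as early as hour 13 and as late as hour 19, giving 19 − 13 = 6 hours of slack.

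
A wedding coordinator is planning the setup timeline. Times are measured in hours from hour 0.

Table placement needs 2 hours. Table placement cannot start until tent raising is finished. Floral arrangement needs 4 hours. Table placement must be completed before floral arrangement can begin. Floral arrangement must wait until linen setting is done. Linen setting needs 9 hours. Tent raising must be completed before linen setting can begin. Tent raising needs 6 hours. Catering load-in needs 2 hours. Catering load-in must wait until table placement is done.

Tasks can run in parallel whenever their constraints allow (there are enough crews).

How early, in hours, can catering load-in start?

Nothing blocks tent raising, so it runs from hour 0 to hour 6.
After tent raising (finishes hour 6), table placement can start at hour 6 and finishes at hour 8.
Catering load-in waits on table placement (finishes hour 8), so the earliest it can start is hour 8.

8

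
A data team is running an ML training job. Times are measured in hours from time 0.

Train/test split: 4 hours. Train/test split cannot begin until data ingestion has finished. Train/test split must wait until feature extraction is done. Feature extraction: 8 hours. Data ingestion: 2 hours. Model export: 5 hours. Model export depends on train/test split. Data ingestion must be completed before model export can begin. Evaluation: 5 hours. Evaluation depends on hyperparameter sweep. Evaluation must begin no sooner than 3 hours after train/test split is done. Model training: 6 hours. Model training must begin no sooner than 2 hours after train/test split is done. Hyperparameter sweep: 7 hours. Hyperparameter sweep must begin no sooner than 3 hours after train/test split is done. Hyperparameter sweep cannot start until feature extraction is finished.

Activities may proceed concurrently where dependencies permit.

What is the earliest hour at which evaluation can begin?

22

Nothing blocks feature extraction, so it runs from hour 0 to hour 8.
Nothing blocks data ingestion, so it runs from hour 0 to hour 2.
Train/test split needs all of data ingestion (finishes hour 2); feature extraction (finishes hour 8). That puts its earliest start at hour 8; it finishes at 8 + 4 = hour 12.
For hyperparameter sweep: train/test split (finishes hour 12, plus 3-hour gap → hour 15); feature extraction (finishes hour 8). Taking the maximum gives a start of hour 15, and it finishes at 15 + 7 = hour 22.
Evaluation waits on hyperparameter sweep (finishes hour 22); train/test split (finishes hour 12, plus 3-hour gap → hour 15). The latest of these is hour 22, which is the earliest evaluation can start.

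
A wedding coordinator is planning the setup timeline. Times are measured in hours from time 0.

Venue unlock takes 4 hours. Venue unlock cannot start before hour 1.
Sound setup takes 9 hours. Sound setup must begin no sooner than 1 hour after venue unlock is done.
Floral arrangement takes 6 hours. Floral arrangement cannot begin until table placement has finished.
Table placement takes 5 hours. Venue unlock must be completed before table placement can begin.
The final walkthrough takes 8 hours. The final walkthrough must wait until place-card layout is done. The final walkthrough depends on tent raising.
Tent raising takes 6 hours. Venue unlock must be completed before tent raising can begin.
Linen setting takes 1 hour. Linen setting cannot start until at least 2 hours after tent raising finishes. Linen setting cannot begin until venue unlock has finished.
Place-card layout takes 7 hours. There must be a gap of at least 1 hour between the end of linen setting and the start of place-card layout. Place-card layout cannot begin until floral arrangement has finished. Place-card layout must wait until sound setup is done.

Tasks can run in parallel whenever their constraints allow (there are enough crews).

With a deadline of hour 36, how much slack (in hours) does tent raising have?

Venue unlock waits on its own release at hour 1, so it starts at hour 1 and finishes at 1 + 4 = hour 5.
After venue unlock (finishes hour 5), tent raising can start at hour 5 and finishes at hour 11.

Working backward from the deadline:
The final walkthrough must finish by hour 36; it takes 8 hours, so it must start by 36 − 8 = hour 28.
Since the final walkthrough (must start by hour 28) depends on it, place-card layout must finish by hour 28. Backing off its 7-hour duration gives a latest start of hour 21.
Since place-card layout (must start by hour 21, minus 1-hour gap → hour 20) depends on it, linen setting must finish by hour 20. Backing off its 1-hour duration gives a latest start of hour 19.
For tent raising: linen setting (must start by hour 19, minus 2-hour gap → hour 17); the final walkthrough (must start by hour 28). The most restrictive is hour 17; with a 6-hour duration, tent raising must start by hour 11.
So tent raising can start as early as hour 5 and as late as hour 11, giving 11 − 5 = 6 hours of slack.

6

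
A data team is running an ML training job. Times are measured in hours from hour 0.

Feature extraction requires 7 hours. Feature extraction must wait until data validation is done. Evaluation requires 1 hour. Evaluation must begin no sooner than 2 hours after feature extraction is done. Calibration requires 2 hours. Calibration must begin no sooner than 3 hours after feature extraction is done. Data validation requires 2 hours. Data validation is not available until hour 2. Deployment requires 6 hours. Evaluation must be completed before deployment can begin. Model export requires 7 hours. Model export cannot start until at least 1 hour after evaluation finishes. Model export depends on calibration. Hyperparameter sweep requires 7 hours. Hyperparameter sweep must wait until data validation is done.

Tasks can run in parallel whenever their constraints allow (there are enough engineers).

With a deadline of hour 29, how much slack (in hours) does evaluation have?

7

After its own release at hour 2, data validation can start at hour 2 and finishes at hour 4.
Feature extraction cannot begin until data validation (finishes hour 4). It runs from hour 4 to 4 + 7 = hour 11.
After feature extraction (finishes hour 11, plus 2-hour gap → hour 13), evaluation can start at hour 13 and finishes at hour 14.

Working backward from the deadline:
Model export must finish by hour 29; it takes 7 hours, so it must start by 29 − 7 = hour 22.
Deployment must finish by hour 29; it takes 6 hours, so it must start by 29 − 6 = hour 23.
Evaluation has several dependents: model export (must start by hour 22, minus 1-hour gap → hour 21); deployment (must start by hour 23). The earliest of those limits is hour 21, so evaluation must start by 21 − 1 = hour 20.
So evaluation can start as early as hour 13 and as late as hour 20, giving 20 − 13 = 7 hours of slack.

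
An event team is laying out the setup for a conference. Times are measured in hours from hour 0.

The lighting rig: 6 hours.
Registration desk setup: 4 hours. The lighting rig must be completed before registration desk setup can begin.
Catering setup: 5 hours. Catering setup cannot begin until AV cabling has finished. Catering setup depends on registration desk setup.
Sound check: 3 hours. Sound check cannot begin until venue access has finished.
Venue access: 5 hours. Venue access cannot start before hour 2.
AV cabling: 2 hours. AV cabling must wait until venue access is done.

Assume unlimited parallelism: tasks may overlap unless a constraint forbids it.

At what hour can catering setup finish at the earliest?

The lighting rig can start immediately at hour 0; it finishes at hour 6.
Registration desk setup cannot begin until the lighting rig (finishes hour 6). It runs from hour 6 to 6 + 4 = hour 10.
Venue access cannot begin until its own release at hour 2. It runs from hour 2 to 2 + 5 = hour 7.
After venue access (finishes hour 7), AV cabling can start at hour 7 and finishes at hour 9.
Catering setup needs all of AV cabling (finishes hour 9); registration desk setup (finishes hour 10). That puts its earliest start at hour 10; it finishes at 10 + 5 = hour 15.

15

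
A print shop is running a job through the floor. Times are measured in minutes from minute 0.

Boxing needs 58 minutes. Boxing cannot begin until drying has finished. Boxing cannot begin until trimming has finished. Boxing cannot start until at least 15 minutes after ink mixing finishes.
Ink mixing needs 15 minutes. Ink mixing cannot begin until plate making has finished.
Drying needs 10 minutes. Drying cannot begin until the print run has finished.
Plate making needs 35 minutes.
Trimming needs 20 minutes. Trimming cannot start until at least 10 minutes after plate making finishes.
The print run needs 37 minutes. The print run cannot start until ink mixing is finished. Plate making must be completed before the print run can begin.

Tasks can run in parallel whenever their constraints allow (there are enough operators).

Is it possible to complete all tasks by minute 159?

Plate making can start immediately at minute 0; it finishes at minute 35.
After plate making (finishes minute 35, plus 10-minute gap → minute 45), trimming can start at minute 45 and finishes at minute 65.
Ink mixing cannot begin until plate making (finishes minute 35). It runs from minute 35 to 35 + 15 = minute 50.
The print run has to wait for ink mixing (finishes minute 50); plate making (finishes minute 35). The latest of these is minute 50, so the print run runs minute 50 to 50 + 37 = minute 87.
Drying cannot begin until the print run (finishes minute 87). It runs from minute 87 to 87 + 10 = minute 97.
For boxing: drying (finishes minute 97); trimming (finishes minute 65); ink mixing (finishes minute 50, plus 15-minute gap → minute 65). Taking the maximum gives a start of minute 97, and it finishes at 97 + 58 = minute 155.
Every task is finished by minute 155, which is no later than the deadline of 159, so the schedule is feasible.

Yes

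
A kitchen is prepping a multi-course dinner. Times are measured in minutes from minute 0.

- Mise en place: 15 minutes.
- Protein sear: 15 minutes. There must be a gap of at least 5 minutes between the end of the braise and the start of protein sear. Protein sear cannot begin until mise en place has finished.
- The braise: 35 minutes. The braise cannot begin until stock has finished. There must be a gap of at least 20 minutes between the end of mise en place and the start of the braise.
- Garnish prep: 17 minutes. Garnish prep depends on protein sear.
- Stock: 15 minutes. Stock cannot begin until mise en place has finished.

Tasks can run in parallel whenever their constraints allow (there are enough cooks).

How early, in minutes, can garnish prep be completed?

Nothing blocks mise en place, so it runs from minute 0 to minute 15.
After mise en place (finishes minute 15), stock can start at minute 15 and finishes at minute 30.
The braise needs all of stock (finishes minute 30); mise en place (finishes minute 15, plus 20-minute gap → minute 35). That puts its earliest start at minute 35; it finishes at 35 + 35 = minute 70.
Protein sear needs all of the braise (finishes minute 70, plus 5-minute gap → minute 75); mise en place (finishes minute 15). That puts its earliest start at minute 75; it finishes at 75 + 15 = minute 90.
Garnish prep cannot begin until protein sear (finishes minute 90). It runs from minute 90 to 90 + 17 = minute 107.

107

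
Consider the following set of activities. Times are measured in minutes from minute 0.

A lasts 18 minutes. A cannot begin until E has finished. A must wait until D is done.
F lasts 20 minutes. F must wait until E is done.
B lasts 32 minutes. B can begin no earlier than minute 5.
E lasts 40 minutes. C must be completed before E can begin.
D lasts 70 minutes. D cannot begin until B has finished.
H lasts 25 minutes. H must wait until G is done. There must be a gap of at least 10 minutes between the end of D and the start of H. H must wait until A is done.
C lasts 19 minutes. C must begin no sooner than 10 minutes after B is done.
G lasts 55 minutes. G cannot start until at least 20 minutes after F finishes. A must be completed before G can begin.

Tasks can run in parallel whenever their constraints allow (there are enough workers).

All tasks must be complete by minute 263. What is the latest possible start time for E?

Nothing follows H; the deadline of minute 263 is its only limit. It must start by 263 − 25 = minute 238.
G must finish before H (must start by minute 238). With a 55-minute duration, G must start by 238 − 55 = minute 183.
A must finish in time for G (must start by minute 183); H (must start by minute 238). The tightest is minute 183, so A must start by 183 − 18 = minute 165.
F feeds into G (must start by minute 183, minus 20-minute gap → minute 163); so F must finish by minute 163 and therefore start by minute 143.
E feeds A (must start by minute 165); F (must start by minute 143). Taking the minimum, E must finish by minute 143 and start by 143 − 40 = minute 103.

103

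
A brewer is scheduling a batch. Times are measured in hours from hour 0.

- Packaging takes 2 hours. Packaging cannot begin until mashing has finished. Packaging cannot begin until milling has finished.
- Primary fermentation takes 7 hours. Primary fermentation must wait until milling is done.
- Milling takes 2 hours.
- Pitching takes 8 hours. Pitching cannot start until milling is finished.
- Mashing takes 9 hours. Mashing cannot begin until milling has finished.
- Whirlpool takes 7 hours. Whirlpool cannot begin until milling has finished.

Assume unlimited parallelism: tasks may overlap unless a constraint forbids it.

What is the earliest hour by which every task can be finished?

Milling has no prerequisites, so it starts at hour 0 and finishes at hour 2.
After milling (finishes hour 2), primary fermentation can start at hour 2 and finishes at hour 9.
Pitching waits on milling (finishes hour 2), so it starts at hour 2 and finishes at 2 + 8 = hour 10.
Whirlpool cannot begin until milling (finishes hour 2). It runs from hour 2 to 2 + 7 = hour 9.
Mashing waits on milling (finishes hour 2), so it starts at hour 2 and finishes at 2 + 9 = hour 11.
Packaging cannot start until mashing (finishes hour 11); milling (finishes hour 2). The controlling bound is hour 11, so packaging finishes at 11 + 2 = hour 13.
All tasks are finished once the last one completes. Finish times: Milling at 2, Mashing at 11, Whirlpool at 9, Pitching at 10, Primary fermentation at 9, Packaging at 13. The latest is hour 13.

13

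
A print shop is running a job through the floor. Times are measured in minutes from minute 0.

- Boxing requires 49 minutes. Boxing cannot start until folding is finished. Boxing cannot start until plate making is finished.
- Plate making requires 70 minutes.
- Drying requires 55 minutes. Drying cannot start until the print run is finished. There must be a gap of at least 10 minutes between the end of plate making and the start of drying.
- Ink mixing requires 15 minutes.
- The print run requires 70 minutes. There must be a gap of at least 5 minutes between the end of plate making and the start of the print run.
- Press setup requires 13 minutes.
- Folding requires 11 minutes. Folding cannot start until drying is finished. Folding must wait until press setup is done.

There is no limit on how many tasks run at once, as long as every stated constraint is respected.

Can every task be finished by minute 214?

Press setup has no prerequisites, so it starts at minute 0 and finishes at minute 13.
Nothing blocks ink mixing, so it runs from minute 0 to minute 15.
Plate making can start immediately at minute 0; it finishes at minute 70.
The print run waits on plate making (finishes minute 70, plus 5-minute gap → minute 75), so it starts at minute 75 and finishes at 75 + 70 = minute 145.
Drying has to wait for the print run (finishes minute 145); plate making (finishes minute 70, plus 10-minute gap → minute 80). The latest of these is minute 145, so drying runs minute 145 to 145 + 55 = minute 200.
For folding: drying (finishes minute 200); press setup (finishes minute 13). Taking the maximum gives a start of minute 200, and it finishes at 200 + 11 = minute 211.
For boxing: folding (finishes minute 211); plate making (finishes minute 70). Taking the maximum gives a start of minute 211, and it finishes at 211 + 49 = minute 260.
The earliest everything can be done is minute 260, which is after the deadline of 214, so it is not possible.

No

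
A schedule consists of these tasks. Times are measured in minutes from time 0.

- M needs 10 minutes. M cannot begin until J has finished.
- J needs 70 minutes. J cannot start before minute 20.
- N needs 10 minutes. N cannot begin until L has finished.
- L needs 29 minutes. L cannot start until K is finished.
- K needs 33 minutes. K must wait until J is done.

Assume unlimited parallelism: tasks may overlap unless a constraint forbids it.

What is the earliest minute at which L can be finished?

J cannot begin until its own release at minute 20. It runs from minute 20 to 20 + 70 = minute 90.
After J (finishes minute 90), K can start at minute 90 and finishes at minute 123.
After K (finishes minute 123), L can start at minute 123 and finishes at minute 152.

152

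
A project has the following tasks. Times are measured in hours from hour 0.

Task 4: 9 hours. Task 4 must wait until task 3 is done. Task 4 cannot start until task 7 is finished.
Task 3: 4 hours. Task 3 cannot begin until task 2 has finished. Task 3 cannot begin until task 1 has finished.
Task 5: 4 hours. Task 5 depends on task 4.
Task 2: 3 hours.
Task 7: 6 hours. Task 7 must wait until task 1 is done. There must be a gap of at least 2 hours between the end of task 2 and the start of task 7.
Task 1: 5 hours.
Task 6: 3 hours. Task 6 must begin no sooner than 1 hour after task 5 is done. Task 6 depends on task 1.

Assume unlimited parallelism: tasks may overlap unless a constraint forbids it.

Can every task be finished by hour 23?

No

Task 2 has no prerequisites, so it starts at hour 0 and finishes at hour 3.
Nothing blocks task 1, so it runs from hour 0 to hour 5.
Task 7 cannot start until task 1 (finishes hour 5); task 2 (finishes hour 3, plus 2-hour gap → hour 5). The controlling bound is hour 5, so task 7 finishes at 5 + 6 = hour 11.
Task 3 needs all of task 2 (finishes hour 3); task 1 (finishes hour 5). That puts its earliest start at hour 5; it finishes at 5 + 4 = hour 9.
Task 4 has to wait for task 3 (finishes hour 9); task 7 (finishes hour 11). The latest of these is hour 11, so task 4 runs hour 11 to 11 + 9 = hour 20.
Task 5 waits on task 4 (finishes hour 20), so it starts at hour 20 and finishes at 20 + 4 = hour 24.
For task 6: task 5 (finishes hour 24, plus 1-hour gap → hour 25); task 1 (finishes hour 5). Taking the maximum gives a start of hour 25, and it finishes at 25 + 3 = hour 28.
The earliest everything can be done is hour 28, which is after the deadline of 23, so it is not possible.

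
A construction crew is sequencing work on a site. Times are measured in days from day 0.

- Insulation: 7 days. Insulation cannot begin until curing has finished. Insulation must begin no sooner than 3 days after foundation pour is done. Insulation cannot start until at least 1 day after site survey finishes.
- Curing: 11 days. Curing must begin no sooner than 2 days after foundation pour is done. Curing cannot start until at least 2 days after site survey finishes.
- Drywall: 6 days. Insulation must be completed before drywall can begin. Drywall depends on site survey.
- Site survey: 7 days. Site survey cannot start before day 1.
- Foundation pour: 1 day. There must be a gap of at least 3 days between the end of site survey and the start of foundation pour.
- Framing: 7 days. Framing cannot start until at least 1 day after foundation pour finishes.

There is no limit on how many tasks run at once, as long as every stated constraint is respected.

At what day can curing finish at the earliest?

25

Site survey waits on its own release at day 1, so it starts at day 1 and finishes at 1 + 7 = day 8.
After site survey (finishes day 8, plus 3-day gap → day 11), foundation pour can start at day 11 and finishes at day 12.
For curing: foundation pour (finishes day 12, plus 2-day gap → day 14); site survey (finishes day 8, plus 2-day gap → day 10). Taking the maximum gives a start of day 14, and it finishes at 14 + 11 = day 25.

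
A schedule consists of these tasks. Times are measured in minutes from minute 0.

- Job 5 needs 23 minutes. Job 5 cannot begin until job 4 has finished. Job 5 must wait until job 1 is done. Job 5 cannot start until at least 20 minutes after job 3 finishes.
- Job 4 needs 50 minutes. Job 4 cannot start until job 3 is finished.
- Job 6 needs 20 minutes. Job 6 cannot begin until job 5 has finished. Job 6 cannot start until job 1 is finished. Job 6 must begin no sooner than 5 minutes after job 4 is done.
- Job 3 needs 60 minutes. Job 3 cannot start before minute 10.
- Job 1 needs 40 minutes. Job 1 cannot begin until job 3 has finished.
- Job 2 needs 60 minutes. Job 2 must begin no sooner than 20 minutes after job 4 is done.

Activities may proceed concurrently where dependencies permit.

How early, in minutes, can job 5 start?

Job 3 waits on its own release at minute 10, so it starts at minute 10 and finishes at 10 + 60 = minute 70.
Job 4 cannot begin until job 3 (finishes minute 70). It runs from minute 70 to 70 + 50 = minute 120.
After job 3 (finishes minute 70), job 1 can start at minute 70 and finishes at minute 110.
Job 5 waits on job 4 (finishes minute 120); job 1 (finishes minute 110); job 3 (finishes minute 70, plus 20-minute gap → minute 90). The latest of these is minute 120, which is the earliest job 5 can start.

120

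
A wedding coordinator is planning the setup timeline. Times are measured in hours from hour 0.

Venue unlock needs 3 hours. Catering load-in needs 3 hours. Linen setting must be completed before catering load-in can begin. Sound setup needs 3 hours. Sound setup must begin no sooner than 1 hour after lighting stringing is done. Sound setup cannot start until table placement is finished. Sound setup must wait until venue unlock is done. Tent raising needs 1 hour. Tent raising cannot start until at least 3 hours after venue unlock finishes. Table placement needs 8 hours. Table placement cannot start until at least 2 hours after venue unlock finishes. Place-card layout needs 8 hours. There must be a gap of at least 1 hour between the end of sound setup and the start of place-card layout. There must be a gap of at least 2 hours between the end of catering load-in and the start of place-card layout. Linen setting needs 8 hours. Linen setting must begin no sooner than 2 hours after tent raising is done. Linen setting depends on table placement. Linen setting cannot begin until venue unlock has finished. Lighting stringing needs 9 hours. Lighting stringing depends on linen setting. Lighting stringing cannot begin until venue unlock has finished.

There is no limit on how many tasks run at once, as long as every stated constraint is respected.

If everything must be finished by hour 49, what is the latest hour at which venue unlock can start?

To finish by hour 49, place-card layout (duration 8) must start no later than hour 41.
Since place-card layout (must start by hour 41, minus 1-hour gap → hour 40) depends on it, sound setup must finish by hour 40. Backing off its 3-hour duration gives a latest start of hour 37.
Lighting stringing has to be done before sound setup (must start by hour 37, minus 1-hour gap → hour 36). That means finishing by hour 36, i.e. starting by 36 − 9 = hour 27.
Since place-card layout (must start by hour 41, minus 2-hour gap → hour 39) depends on it, catering load-in must finish by hour 39. Backing off its 3-hour duration gives a latest start of hour 36.
Linen setting must finish in time for lighting stringing (must start by hour 27); catering load-in (must start by hour 36). The tightest is hour 27, so linen setting must start by 27 − 8 = hour 19.
Tent raising must finish before linen setting (must start by hour 19, minus 2-hour gap → hour 17). With a 1-hour duration, tent raising must start by 17 − 1 = hour 16.
Table placement has several dependents: linen setting (must start by hour 19); sound setup (must start by hour 37). The earliest of those limits is hour 19, so table placement must start by 19 − 8 = hour 11.
Venue unlock must finish in time for tent raising (must start by hour 16, minus 3-hour gap → hour 13); table placement (must start by hour 11, minus 2-hour gap → hour 9); linen setting (must start by hour 19); lighting stringing (must start by hour 27); sound setup (must start by hour 37). The tightest is hour 9, so venue unlock must start by 9 − 3 = hour 6.

6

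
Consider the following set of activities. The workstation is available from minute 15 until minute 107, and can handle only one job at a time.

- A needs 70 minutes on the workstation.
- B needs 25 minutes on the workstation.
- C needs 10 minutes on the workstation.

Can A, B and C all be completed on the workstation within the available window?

No

The workstation window is 107 − 15 = 92 minutes.
Running back to back, the jobs need 70 + 25 + 10 = 105 minutes on the workstation.
Since 105 > 92, they cannot all fit.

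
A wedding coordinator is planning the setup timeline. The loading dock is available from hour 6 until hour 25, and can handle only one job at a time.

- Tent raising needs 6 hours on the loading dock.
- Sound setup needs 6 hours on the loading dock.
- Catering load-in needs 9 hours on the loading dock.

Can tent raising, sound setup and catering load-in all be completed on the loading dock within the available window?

The loading dock window is 25 − 6 = 19 hours.
Running back to back, the jobs need 6 + 6 + 9 = 21 hours on the loading dock.
Since 21 > 19, they cannot all fit.

No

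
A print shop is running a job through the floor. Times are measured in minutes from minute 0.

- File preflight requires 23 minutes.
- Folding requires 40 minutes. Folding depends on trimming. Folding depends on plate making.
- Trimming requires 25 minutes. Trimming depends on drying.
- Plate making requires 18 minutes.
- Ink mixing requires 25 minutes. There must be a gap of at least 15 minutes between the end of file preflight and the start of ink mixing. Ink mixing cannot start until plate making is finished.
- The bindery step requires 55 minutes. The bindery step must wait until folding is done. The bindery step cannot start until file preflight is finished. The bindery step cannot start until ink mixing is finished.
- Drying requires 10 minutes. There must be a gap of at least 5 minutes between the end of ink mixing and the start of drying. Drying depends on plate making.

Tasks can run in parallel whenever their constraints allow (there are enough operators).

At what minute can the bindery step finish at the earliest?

198

Nothing blocks plate making, so it runs from minute 0 to minute 18.
Nothing blocks file preflight, so it runs from minute 0 to minute 23.
Ink mixing needs all of file preflight (finishes minute 23, plus 15-minute gap → minute 38); plate making (finishes minute 18). That puts its earliest start at minute 38; it finishes at 38 + 25 = minute 63.
For drying: ink mixing (finishes minute 63, plus 5-minute gap → minute 68); plate making (finishes minute 18). Taking the maximum gives a start of minute 68, and it finishes at 68 + 10 = minute 78.
Trimming cannot begin until drying (finishes minute 78). It runs from minute 78 to 78 + 25 = minute 103.
Folding needs all of trimming (finishes minute 103); plate making (finishes minute 18). That puts its earliest start at minute 103; it finishes at 103 + 40 = minute 143.
The bindery step has to wait for folding (finishes minute 143); file preflight (finishes minute 23); ink mixing (finishes minute 63). The latest of these is minute 143, so the bindery step runs minute 143 to 143 + 55 = minute 198.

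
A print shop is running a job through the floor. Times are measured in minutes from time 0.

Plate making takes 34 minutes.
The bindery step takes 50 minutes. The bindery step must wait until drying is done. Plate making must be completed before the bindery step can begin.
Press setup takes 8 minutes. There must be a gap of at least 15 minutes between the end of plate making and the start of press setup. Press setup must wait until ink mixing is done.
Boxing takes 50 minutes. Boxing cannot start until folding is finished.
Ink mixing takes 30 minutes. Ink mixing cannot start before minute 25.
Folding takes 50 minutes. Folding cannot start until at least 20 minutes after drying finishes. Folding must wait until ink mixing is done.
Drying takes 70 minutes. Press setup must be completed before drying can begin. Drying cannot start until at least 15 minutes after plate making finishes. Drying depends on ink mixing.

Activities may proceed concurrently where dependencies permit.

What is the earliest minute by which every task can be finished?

253

Ink mixing waits on its own release at minute 25, so it starts at minute 25 and finishes at 25 + 30 = minute 55.
Plate making can start immediately at minute 0; it finishes at minute 34.
For press setup: plate making (finishes minute 34, plus 15-minute gap → minute 49); ink mixing (finishes minute 55). Taking the maximum gives a start of minute 55, and it finishes at 55 + 8 = minute 63.
Drying cannot start until press setup (finishes minute 63); plate making (finishes minute 34, plus 15-minute gap → minute 49); ink mixing (finishes minute 55). The controlling bound is minute 63, so drying finishes at 63 + 70 = minute 133.
The bindery step has to wait for drying (finishes minute 133); plate making (finishes minute 34). The latest of these is minute 133, so the bindery step runs minute 133 to 133 + 50 = minute 183.
Folding has to wait for drying (finishes minute 133, plus 20-minute gap → minute 153); ink mixing (finishes minute 55). The latest of these is minute 153, so folding runs minute 153 to 153 + 50 = minute 203.
Boxing cannot begin until folding (finishes minute 203). It runs from minute 203 to 203 + 50 = minute 253.
All tasks are finished once the last one completes. Finish times: Plate making at 34, Ink mixing at 55, Press setup at 63, Drying at 133, Folding at 203, The bindery step at 183, Boxing at 253. The latest is minute 253.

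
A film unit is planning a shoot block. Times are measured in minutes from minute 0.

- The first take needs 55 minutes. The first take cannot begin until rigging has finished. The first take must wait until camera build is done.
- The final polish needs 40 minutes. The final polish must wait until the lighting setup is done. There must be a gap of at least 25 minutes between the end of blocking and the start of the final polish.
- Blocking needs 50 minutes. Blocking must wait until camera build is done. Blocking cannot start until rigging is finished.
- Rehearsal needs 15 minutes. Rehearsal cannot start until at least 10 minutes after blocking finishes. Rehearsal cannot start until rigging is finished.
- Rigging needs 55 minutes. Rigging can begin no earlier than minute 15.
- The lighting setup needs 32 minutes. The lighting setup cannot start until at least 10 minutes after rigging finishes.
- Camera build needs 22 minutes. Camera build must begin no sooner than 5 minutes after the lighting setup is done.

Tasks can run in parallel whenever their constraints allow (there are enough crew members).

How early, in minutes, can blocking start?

139

After its own release at minute 15, rigging can start at minute 15 and finishes at minute 70.
After rigging (finishes minute 70, plus 10-minute gap → minute 80), the lighting setup can start at minute 80 and finishes at minute 112.
Camera build waits on the lighting setup (finishes minute 112, plus 5-minute gap → minute 117), so it starts at minute 117 and finishes at 117 + 22 = minute 139.
Blocking waits on camera build (finishes minute 139); rigging (finishes minute 70). The latest of these is minute 139, which is the earliest blocking can start.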